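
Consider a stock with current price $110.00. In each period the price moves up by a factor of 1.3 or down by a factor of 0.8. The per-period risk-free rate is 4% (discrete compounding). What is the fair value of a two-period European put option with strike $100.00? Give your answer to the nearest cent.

Risk-neutral probability p = (1 + 0.04 − 0.8)/(1.3 − 0.8) = 0.2400/0.5000 = 0.4800
Terminal stock prices: S_uu = 185.9, S_ud = 114.4, S_dd = 70.4
Terminal payoffs (K − S): max(-85.9, 0) = 0, max(-14.4, 0) = 0, max(29.6, 0) = 29.6
Node u (S = 143): V_u = 1/1.04·[0.4800·0.0000 + 0.5200·0.0000] = 0.0000
Node d (S = 88): V_d = 1/1.04·[0.4800·0.0000 + 0.5200·29.6000] = 14.8000
Node 0 (S = 110): V_0 = 1/1.04·[0.4800·0.0000 + 0.5200·14.8000] = 7.4000

$7.40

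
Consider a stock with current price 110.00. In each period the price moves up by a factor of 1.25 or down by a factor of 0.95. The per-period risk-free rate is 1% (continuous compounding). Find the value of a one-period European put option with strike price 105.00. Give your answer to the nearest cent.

Risk-neutral probability p = (e^0.01 − 0.95)/(1.25 − 0.95) = 0.0601/0.3000 = 0.2002
Terminal stock prices: S_u = 137.5, S_d = 104.5
Terminal payoffs (K − S): max(-32.5, 0) = 0, max(0.5, 0) = 0.5
Node 0 (S = 110): V_0 = e^(−0.01)·[0.2002·0.0000 + 0.7998·0.5000] = 0.3959

0.40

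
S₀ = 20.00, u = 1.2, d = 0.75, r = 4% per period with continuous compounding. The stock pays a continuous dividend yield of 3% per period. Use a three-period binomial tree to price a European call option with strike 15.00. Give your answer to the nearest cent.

Per-period risk-free factor R = e^0.04 = 1.0408; dividend-adjusted growth = e^(0.04−0.03) = 1.0101.
Risk-neutral probability p = (1.0101 − 0.75)/(1.2 − 0.75) = 0.2601/0.4500 = 0.5779
Terminal stock prices: S_uuu = 34.56, S_uud = 21.6, S_udd = 13.5, S_ddd = 8.438
Terminal payoffs (S − K): max(19.56, 0) = 19.56, max(6.6, 0) = 6.6, max(-1.5, 0) = 0, max(-6.562, 0) = 0
Node uu (S = 28.8): V_uu = e^(−0.04)·[0.5779·19.5600 + 0.4221·6.6000] = 13.5370
Node ud (S = 18): V_ud = e^(−0.04)·[0.5779·6.6000 + 0.4221·0.0000] = 3.6645
Node dd (S = 11.25): V_dd = e^(−0.04)·[0.5779·0.0000 + 0.4221·0.0000] = 0.0000
Node u (S = 24): V_u = e^(−0.04)·[0.5779·13.5370 + 0.4221·3.6645] = 9.0023
Node d (S = 15): V_d = e^(−0.04)·[0.5779·3.6645 + 0.4221·0.0000] = 2.0346
Node 0 (S = 20): V_0 = e^(−0.04)·[0.5779·9.0023 + 0.4221·2.0346] = 5.8235

5.82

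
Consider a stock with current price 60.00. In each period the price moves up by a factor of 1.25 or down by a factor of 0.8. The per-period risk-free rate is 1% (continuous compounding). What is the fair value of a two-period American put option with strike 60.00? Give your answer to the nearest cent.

Risk-neutral probability p = (e^0.01 − 0.8)/(1.25 − 0.8) = 0.2101/0.4500 = 0.4668
Terminal stock prices: S_uu = 93.75, S_ud = 60, S_dd = 38.4
Terminal payoffs (K − S): max(-33.75, 0) = 0, max(0, 0) = 0, max(21.6, 0) = 21.6
Node u (S = 75): continuation = e^(−0.01)·[0.4668·0.0000 + 0.5332·0.0000] = 0.0000; exercise value = 0.0000 ≤ continuation, so V_u = 0.0000
Node d (S = 48): continuation = e^(−0.01)·[0.4668·0.0000 + 0.5332·21.6000] = 11.4030; exercise value = 12.0000 > continuation, so V_d = 12.0000 (exercise)
Node 0 (S = 60): continuation = e^(−0.01)·[0.4668·0.0000 + 0.5332·12.0000] = 6.3350; exercise value = 0.0000 ≤ continuation, so V_0 = 6.3350

6.33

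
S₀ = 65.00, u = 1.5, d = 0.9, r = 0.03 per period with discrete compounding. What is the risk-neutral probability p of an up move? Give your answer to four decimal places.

p = 0.2167

Risk-neutral probability p = (1 + 0.03 − 0.9)/(1.5 − 0.9) = 0.1300/0.6000 = 0.2167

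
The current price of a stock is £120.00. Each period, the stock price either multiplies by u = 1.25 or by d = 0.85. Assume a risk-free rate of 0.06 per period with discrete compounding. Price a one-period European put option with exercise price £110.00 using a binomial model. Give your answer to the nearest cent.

Risk-neutral probability p = (1 + 0.06 − 0.85)/(1.25 − 0.85) = 0.2100/0.4000 = 0.5250
Terminal stock prices: S_u = 150, S_d = 102
Terminal payoffs (K − S): max(-40, 0) = 0, max(8, 0) = 8
Node 0 (S = 120): V_0 = 1/1.06·[0.5250·0.0000 + 0.4750·8.0000] = 3.5849

£3.58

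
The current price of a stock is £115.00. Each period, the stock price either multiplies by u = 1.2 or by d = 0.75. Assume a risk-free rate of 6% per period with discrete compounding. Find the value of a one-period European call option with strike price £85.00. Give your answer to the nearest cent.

Risk-neutral probability p = (1 + 0.06 − 0.75)/(1.2 − 0.75) = 0.3100/0.4500 = 0.6889
Terminal stock prices: S_u = 138, S_d = 86.25
Terminal payoffs (S − K): max(53, 0) = 53, max(1.25, 0) = 1.25
Node 0 (S = 115): V_0 = 1/1.06·[0.6889·53.0000 + 0.3111·1.2500] = 34.8113

£34.81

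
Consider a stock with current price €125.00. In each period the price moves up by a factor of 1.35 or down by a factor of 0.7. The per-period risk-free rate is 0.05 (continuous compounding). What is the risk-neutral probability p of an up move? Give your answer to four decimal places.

p = 0.5404

Risk-neutral probability p = (e^0.05 − 0.7)/(1.35 − 0.7) = 0.3513/0.6500 = 0.5404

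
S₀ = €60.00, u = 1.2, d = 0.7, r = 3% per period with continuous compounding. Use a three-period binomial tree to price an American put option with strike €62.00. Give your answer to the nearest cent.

€9.24

Risk-neutral probability p = (e^0.03 − 0.7)/(1.2 − 0.7) = 0.3305/0.5000 = 0.6609
Terminal stock prices: S_uuu = 103.7, S_uud = 60.48, S_udd = 35.28, S_ddd = 20.58
Terminal payoffs (K − S): max(-41.68, 0) = 0, max(1.52, 0) = 1.52, max(26.72, 0) = 26.72, max(41.42, 0) = 41.42
Node uu (S = 86.4): continuation = e^(−0.03)·[0.6609·0.0000 + 0.3391·1.5200] = 0.5002; exercise value = 0.0000 ≤ continuation, so V_uu = 0.5002
Node ud (S = 50.4): continuation = e^(−0.03)·[0.6609·1.5200 + 0.3391·26.7200] = 9.7676; exercise value = 11.6000 > continuation, so V_ud = 11.6000 (exercise)
Node dd (S = 29.4): continuation = e^(−0.03)·[0.6609·26.7200 + 0.3391·41.4200] = 30.7676; exercise value = 32.6000 > continuation, so V_dd = 32.6000 (exercise)
Node u (S = 72): continuation = e^(−0.03)·[0.6609·0.5002 + 0.3391·11.6000] = 4.1380; exercise value = 0.0000 ≤ continuation, so V_u = 4.1380
Node d (S = 42): continuation = e^(−0.03)·[0.6609·11.6000 + 0.3391·32.6000] = 18.1676; exercise value = 20.0000 > continuation, so V_d = 20.0000 (exercise)
Node 0 (S = 60): continuation = e^(−0.03)·[0.6609·4.1380 + 0.3391·20.0000] = 9.2354; exercise value = 2.0000 ≤ continuation, so V_0 = 9.2354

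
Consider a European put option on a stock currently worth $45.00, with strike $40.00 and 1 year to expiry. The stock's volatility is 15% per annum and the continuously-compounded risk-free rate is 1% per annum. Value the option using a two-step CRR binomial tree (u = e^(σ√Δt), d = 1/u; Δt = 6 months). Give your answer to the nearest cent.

CRR parameters: u = e^(σ√Δt) = e^(0.15·√0.5) = 1.1119, d = 1/u = 0.8994
Per-period rate: rΔt = 0.01·0.5 = 0.005, so R = e^0.005 = 1.0050
Risk-neutral probability p = (e^0.005 − 0.8994)/(1.1119 − 0.8994) = 0.1056/0.2125 = 0.4971
Terminal stock prices: S_uu = 55.63, S_ud = 45, S_dd = 36.4
Terminal payoffs (K − S): max(-15.63, 0) = 0, max(-5, 0) = 0, max(3.601, 0) = 3.601
Node u (S = 50.04): V_u = e^(−0.005)·[0.4971·0.0000 + 0.5029·0.0000] = 0.0000
Node d (S = 40.47): V_d = e^(−0.005)·[0.4971·0.0000 + 0.5029·3.6014] = 1.8021
Node 0 (S = 45): V_0 = e^(−0.005)·[0.4971·0.0000 + 0.5029·1.8021] = 0.9018

$0.90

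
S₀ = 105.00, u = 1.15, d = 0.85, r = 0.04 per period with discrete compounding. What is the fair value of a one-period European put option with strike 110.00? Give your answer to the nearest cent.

7.32

Risk-neutral probability p = (1 + 0.04 − 0.85)/(1.15 − 0.85) = 0.1900/0.3000 = 0.6333
Terminal stock prices: S_u = 120.7, S_d = 89.25
Terminal payoffs (K − S): max(-10.75, 0) = 0, max(20.75, 0) = 20.75
Node 0 (S = 105): V_0 = 1/1.04·[0.6333·0.0000 + 0.3667·20.7500] = 7.3157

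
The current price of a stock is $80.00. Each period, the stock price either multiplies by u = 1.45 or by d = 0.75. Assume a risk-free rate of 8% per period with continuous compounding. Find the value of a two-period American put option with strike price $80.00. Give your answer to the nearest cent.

Risk-neutral probability p = (e^0.08 − 0.75)/(1.45 − 0.75) = 0.3333/0.7000 = 0.4761
Terminal stock prices: S_uu = 168.2, S_ud = 87, S_dd = 45
Terminal payoffs (K − S): max(-88.2, 0) = 0, max(-7, 0) = 0, max(35, 0) = 35
Node u (S = 116): continuation = e^(−0.08)·[0.4761·0.0000 + 0.5239·0.0000] = 0.0000; exercise value = 0.0000 ≤ continuation, so V_u = 0.0000
Node d (S = 60): continuation = e^(−0.08)·[0.4761·0.0000 + 0.5239·35.0000] = 16.9259; exercise value = 20.0000 > continuation, so V_d = 20.0000 (exercise)
Node 0 (S = 80): continuation = e^(−0.08)·[0.4761·0.0000 + 0.5239·20.0000] = 9.6720; exercise value = 0.0000 ≤ continuation, so V_0 = 9.6720

$9.67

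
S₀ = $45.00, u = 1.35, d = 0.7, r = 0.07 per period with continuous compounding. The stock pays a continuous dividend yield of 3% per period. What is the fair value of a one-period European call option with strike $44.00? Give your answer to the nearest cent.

$8.19

Per-period risk-free factor R = e^0.07 = 1.0725; dividend-adjusted growth = e^(0.07−0.03) = 1.0408.
Risk-neutral probability p = (1.0408 − 0.7)/(1.35 − 0.7) = 0.3408/0.6500 = 0.5243
Terminal stock prices: S_u = 60.75, S_d = 31.5
Terminal payoffs (S − K): max(16.75, 0) = 16.75, max(-12.5, 0) = 0
Node 0 (S = 45): V_0 = e^(−0.07)·[0.5243·16.7500 + 0.4757·0.0000] = 8.1887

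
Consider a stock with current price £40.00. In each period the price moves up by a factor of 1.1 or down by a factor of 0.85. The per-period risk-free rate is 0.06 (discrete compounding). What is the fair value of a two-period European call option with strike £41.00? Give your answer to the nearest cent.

£4.65

Risk-neutral probability p = (1 + 0.06 − 0.85)/(1.1 − 0.85) = 0.2100/0.2500 = 0.8400
Terminal stock prices: S_uu = 48.4, S_ud = 37.4, S_dd = 28.9
Terminal payoffs (S − K): max(7.4, 0) = 7.4, max(-3.6, 0) = 0, max(-12.1, 0) = 0
Node u (S = 44): V_u = 1/1.06·[0.8400·7.4000 + 0.1600·0.0000] = 5.8642
Node d (S = 34): V_d = 1/1.06·[0.8400·0.0000 + 0.1600·0.0000] = 0.0000
Node 0 (S = 40): V_0 = 1/1.06·[0.8400·5.8642 + 0.1600·0.0000] = 4.6471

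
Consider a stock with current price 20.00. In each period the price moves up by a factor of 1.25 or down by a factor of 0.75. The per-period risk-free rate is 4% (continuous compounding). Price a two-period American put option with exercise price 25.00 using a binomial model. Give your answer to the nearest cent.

Risk-neutral probability p = (e^0.04 − 0.75)/(1.25 − 0.75) = 0.2908/0.5000 = 0.5816
Terminal stock prices: S_uu = 31.25, S_ud = 18.75, S_dd = 11.25
Terminal payoffs (K − S): max(-6.25, 0) = 0, max(6.25, 0) = 6.25, max(13.75, 0) = 13.75
Node u (S = 25): continuation = e^(−0.04)·[0.5816·0.0000 + 0.4184·6.2500] = 2.5123; exercise value = 0.0000 ≤ continuation, so V_u = 2.5123
Node d (S = 15): continuation = e^(−0.04)·[0.5816·6.2500 + 0.4184·13.7500] = 9.0197; exercise value = 10.0000 > continuation, so V_d = 10.0000 (exercise)
Node 0 (S = 20): continuation = e^(−0.04)·[0.5816·2.5123 + 0.4184·10.0000] = 5.4237; exercise value = 5.0000 ≤ continuation, so V_0 = 5.4237

5.42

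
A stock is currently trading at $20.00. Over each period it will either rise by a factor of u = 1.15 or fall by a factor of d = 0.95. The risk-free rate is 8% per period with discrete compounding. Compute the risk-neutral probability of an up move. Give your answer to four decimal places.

p = 0.6500

Risk-neutral probability p = (1 + 0.08 − 0.95)/(1.15 − 0.95) = 0.1300/0.2000 = 0.6500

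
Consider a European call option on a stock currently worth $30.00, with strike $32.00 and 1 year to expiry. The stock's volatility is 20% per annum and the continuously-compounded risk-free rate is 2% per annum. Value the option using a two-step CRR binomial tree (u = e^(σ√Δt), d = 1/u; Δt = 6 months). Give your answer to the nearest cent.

$1.91

CRR parameters: u = e^(σ√Δt) = e^(0.2·√0.5) = 1.1519, d = 1/u = 0.8681
Per-period rate: rΔt = 0.02·0.5 = 0.01, so R = e^0.01 = 1.0101
Risk-neutral probability p = (e^0.01 − 0.8681)/(1.1519 − 0.8681) = 0.1419/0.2838 = 0.5001
Terminal stock prices: S_uu = 39.81, S_ud = 30, S_dd = 22.61
Terminal payoffs (S − K): max(7.807, 0) = 7.807, max(-2, 0) = 0, max(-9.391, 0) = 0
Node u (S = 34.56): V_u = e^(−0.01)·[0.5001·7.8069 + 0.4999·0.0000] = 3.8655
Node d (S = 26.04): V_d = e^(−0.01)·[0.5001·0.0000 + 0.4999·0.0000] = 0.0000
Node 0 (S = 30): V_0 = e^(−0.01)·[0.5001·3.8655 + 0.4999·0.0000] = 1.9140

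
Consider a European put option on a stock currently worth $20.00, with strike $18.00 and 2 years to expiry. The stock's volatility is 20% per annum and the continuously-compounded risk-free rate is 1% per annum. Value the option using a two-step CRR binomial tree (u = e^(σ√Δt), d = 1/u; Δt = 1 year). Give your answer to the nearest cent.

CRR parameters: u = e^(σ√Δt) = e^(0.2·√1) = 1.2214, d = 1/u = 0.8187
Per-period rate: rΔt = 0.01·1 = 0.01, so R = e^0.01 = 1.0101
Risk-neutral probability p = (e^0.01 − 0.8187)/(1.2214 − 0.8187) = 0.1913/0.4027 = 0.4751
Terminal stock prices: S_uu = 29.84, S_ud = 20, S_dd = 13.41
Terminal payoffs (K − S): max(-11.84, 0) = 0, max(-2, 0) = 0, max(4.594, 0) = 4.594
Node u (S = 24.43): V_u = e^(−0.01)·[0.4751·0.0000 + 0.5249·0.0000] = 0.0000
Node d (S = 16.37): V_d = e^(−0.01)·[0.4751·0.0000 + 0.5249·4.5936] = 2.3871
Node 0 (S = 20): V_0 = e^(−0.01)·[0.4751·0.0000 + 0.5249·2.3871] = 1.2405

$1.24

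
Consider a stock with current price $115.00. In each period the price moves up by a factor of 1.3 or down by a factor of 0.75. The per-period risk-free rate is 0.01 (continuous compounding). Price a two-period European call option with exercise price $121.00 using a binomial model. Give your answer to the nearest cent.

Risk-neutral probability p = (e^0.01 − 0.75)/(1.3 − 0.75) = 0.2601/0.5500 = 0.4728
Terminal stock prices: S_uu = 194.4, S_ud = 112.1, S_dd = 64.69
Terminal payoffs (S − K): max(73.35, 0) = 73.35, max(-8.875, 0) = 0, max(-56.31, 0) = 0
Node u (S = 149.5): V_u = e^(−0.01)·[0.4728·73.3500 + 0.5272·0.0000] = 34.3362
Node d (S = 86.25): V_d = e^(−0.01)·[0.4728·0.0000 + 0.5272·0.0000] = 0.0000
Node 0 (S = 115): V_0 = e^(−0.01)·[0.4728·34.3362 + 0.5272·0.0000] = 16.0732

$16.07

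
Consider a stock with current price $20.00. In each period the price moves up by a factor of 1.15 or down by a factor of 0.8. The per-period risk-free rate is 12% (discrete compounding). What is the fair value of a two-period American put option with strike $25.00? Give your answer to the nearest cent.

Risk-neutral probability p = (1 + 0.12 − 0.8)/(1.15 − 0.8) = 0.3200/0.3500 = 0.9143
Terminal stock prices: S_uu = 26.45, S_ud = 18.4, S_dd = 12.8
Terminal payoffs (K − S): max(-1.45, 0) = 0, max(6.6, 0) = 6.6, max(12.2, 0) = 12.2
Node u (S = 23): continuation = 1/1.12·[0.9143·0.0000 + 0.0857·6.6000] = 0.5051; exercise value = 2.0000 > continuation, so V_u = 2.0000 (exercise)
Node d (S = 16): continuation = 1/1.12·[0.9143·6.6000 + 0.0857·12.2000] = 6.3214; exercise value = 9.0000 > continuation, so V_d = 9.0000 (exercise)
Node 0 (S = 20): continuation = 1/1.12·[0.9143·2.0000 + 0.0857·9.0000] = 2.3214; exercise value = 5.0000 > continuation, so V_0 = 5.0000 (exercise)

$5.00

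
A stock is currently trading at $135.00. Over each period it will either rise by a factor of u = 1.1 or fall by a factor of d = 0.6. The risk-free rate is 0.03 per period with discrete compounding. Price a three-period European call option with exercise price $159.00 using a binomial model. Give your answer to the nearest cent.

$12.04

Risk-neutral probability p = (1 + 0.03 − 0.6)/(1.1 − 0.6) = 0.4300/0.5000 = 0.8600
Terminal stock prices: S_uuu = 179.7, S_uud = 98.01, S_udd = 53.46, S_ddd = 29.16
Terminal payoffs (S − K): max(20.69, 0) = 20.69, max(-60.99, 0) = 0, max(-105.5, 0) = 0, max(-129.8, 0) = 0
Node uu (S = 163.4): V_uu = 1/1.03·[0.8600·20.6850 + 0.1400·0.0000] = 17.2710
Node ud (S = 89.1): V_ud = 1/1.03·[0.8600·0.0000 + 0.1400·0.0000] = 0.0000
Node dd (S = 48.6): V_dd = 1/1.03·[0.8600·0.0000 + 0.1400·0.0000] = 0.0000
Node u (S = 148.5): V_u = 1/1.03·[0.8600·17.2710 + 0.1400·0.0000] = 14.4204
Node d (S = 81): V_d = 1/1.03·[0.8600·0.0000 + 0.1400·0.0000] = 0.0000
Node 0 (S = 135): V_0 = 1/1.03·[0.8600·14.4204 + 0.1400·0.0000] = 12.0404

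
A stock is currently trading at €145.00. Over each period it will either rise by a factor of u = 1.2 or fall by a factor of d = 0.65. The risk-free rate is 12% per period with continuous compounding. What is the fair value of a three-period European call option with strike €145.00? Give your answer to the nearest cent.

€48.19

Risk-neutral probability p = (e^0.12 − 0.65)/(1.2 − 0.65) = 0.4775/0.5500 = 0.8682
Terminal stock prices: S_uuu = 250.6, S_uud = 135.7, S_udd = 73.52, S_ddd = 39.82
Terminal payoffs (S − K): max(105.6, 0) = 105.6, max(-9.28, 0) = 0, max(-71.48, 0) = 0, max(-105.2, 0) = 0
Node uu (S = 208.8): V_uu = e^(−0.12)·[0.8682·105.5600 + 0.1318·0.0000] = 81.2815
Node ud (S = 113.1): V_ud = e^(−0.12)·[0.8682·0.0000 + 0.1318·0.0000] = 0.0000
Node dd (S = 61.26): V_dd = e^(−0.12)·[0.8682·0.0000 + 0.1318·0.0000] = 0.0000
Node u (S = 174): V_u = e^(−0.12)·[0.8682·81.2815 + 0.1318·0.0000] = 62.5870
Node d (S = 94.25): V_d = e^(−0.12)·[0.8682·0.0000 + 0.1318·0.0000] = 0.0000
Node 0 (S = 145): V_0 = e^(−0.12)·[0.8682·62.5870 + 0.1318·0.0000] = 48.1922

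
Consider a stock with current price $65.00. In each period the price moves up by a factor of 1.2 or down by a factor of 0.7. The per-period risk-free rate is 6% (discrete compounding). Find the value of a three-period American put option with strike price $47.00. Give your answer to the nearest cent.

Risk-neutral probability p = (1 + 0.06 − 0.7)/(1.2 − 0.7) = 0.3600/0.5000 = 0.7200
Terminal stock prices: S_uuu = 112.3, S_uud = 65.52, S_udd = 38.22, S_ddd = 22.29
Terminal payoffs (K − S): max(-65.32, 0) = 0, max(-18.52, 0) = 0, max(8.78, 0) = 8.78, max(24.71, 0) = 24.71
Node uu (S = 93.6): continuation = 1/1.06·[0.7200·0.0000 + 0.2800·0.0000] = 0.0000; exercise value = 0.0000 ≤ continuation, so V_uu = 0.0000
Node ud (S = 54.6): continuation = 1/1.06·[0.7200·0.0000 + 0.2800·8.7800] = 2.3192; exercise value = 0.0000 ≤ continuation, so V_ud = 2.3192
Node dd (S = 31.85): continuation = 1/1.06·[0.7200·8.7800 + 0.2800·24.7050] = 12.4896; exercise value = 15.1500 > continuation, so V_dd = 15.1500 (exercise)
Node u (S = 78): continuation = 1/1.06·[0.7200·0.0000 + 0.2800·2.3192] = 0.6126; exercise value = 0.0000 ≤ continuation, so V_u = 0.6126
Node d (S = 45.5): continuation = 1/1.06·[0.7200·2.3192 + 0.2800·15.1500] = 5.5772; exercise value = 1.5000 ≤ continuation, so V_d = 5.5772
Node 0 (S = 65): continuation = 1/1.06·[0.7200·0.6126 + 0.2800·5.5772] = 1.8894; exercise value = 0.0000 ≤ continuation, so V_0 = 1.8894

$1.89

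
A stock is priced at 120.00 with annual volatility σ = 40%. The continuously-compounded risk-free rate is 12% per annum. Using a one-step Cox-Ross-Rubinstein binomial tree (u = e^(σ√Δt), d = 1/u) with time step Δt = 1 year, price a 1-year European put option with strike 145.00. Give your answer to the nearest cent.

CRR parameters: u = e^(σ√Δt) = e^(0.4·√1) = 1.4918, d = 1/u = 0.6703
Per-period rate: rΔt = 0.12·1 = 0.12, so R = e^0.12 = 1.1275
Risk-neutral probability p = (e^0.12 − 0.6703)/(1.4918 − 0.6703) = 0.4572/0.8215 = 0.5565
Terminal stock prices: S_u = 179, S_d = 80.44
Terminal payoffs (K − S): max(-34.02, 0) = 0, max(64.56, 0) = 64.56
Node 0 (S = 120): V_0 = e^(−0.12)·[0.5565·0.0000 + 0.4435·64.5616] = 25.3946

25.39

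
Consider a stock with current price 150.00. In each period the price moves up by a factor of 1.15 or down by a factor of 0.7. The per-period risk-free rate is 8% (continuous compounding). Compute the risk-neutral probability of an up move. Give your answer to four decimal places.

p = 0.8517

Risk-neutral probability p = (e^0.08 − 0.7)/(1.15 − 0.7) = 0.3833/0.4500 = 0.8517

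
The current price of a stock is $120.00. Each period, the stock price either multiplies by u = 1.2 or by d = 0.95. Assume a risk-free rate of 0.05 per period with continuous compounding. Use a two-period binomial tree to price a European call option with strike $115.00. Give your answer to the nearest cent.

$18.09

Risk-neutral probability p = (e^0.05 − 0.95)/(1.2 − 0.95) = 0.1013/0.2500 = 0.4051
Terminal stock prices: S_uu = 172.8, S_ud = 136.8, S_dd = 108.3
Terminal payoffs (S − K): max(57.8, 0) = 57.8, max(21.8, 0) = 21.8, max(-6.7, 0) = 0
Node u (S = 144): V_u = e^(−0.05)·[0.4051·57.8000 + 0.5949·21.8000] = 34.6086
Node d (S = 114): V_d = e^(−0.05)·[0.4051·21.8000 + 0.5949·0.0000] = 8.4002
Node 0 (S = 120): V_0 = e^(−0.05)·[0.4051·34.6086 + 0.5949·8.4002] = 18.0893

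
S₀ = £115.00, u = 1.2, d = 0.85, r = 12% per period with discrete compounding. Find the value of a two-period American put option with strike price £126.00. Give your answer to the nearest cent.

£11.00

Risk-neutral probability p = (1 + 0.12 − 0.85)/(1.2 − 0.85) = 0.2700/0.3500 = 0.7714
Terminal stock prices: S_uu = 165.6, S_ud = 117.3, S_dd = 83.09
Terminal payoffs (K − S): max(-39.6, 0) = 0, max(8.7, 0) = 8.7, max(42.91, 0) = 42.91
Node u (S = 138): continuation = 1/1.12·[0.7714·0.0000 + 0.2286·8.7000] = 1.7755; exercise value = 0.0000 ≤ continuation, so V_u = 1.7755
Node d (S = 97.75): continuation = 1/1.12·[0.7714·8.7000 + 0.2286·42.9125] = 14.7500; exercise value = 28.2500 > continuation, so V_d = 28.2500 (exercise)
Node 0 (S = 115): continuation = 1/1.12·[0.7714·1.7755 + 0.2286·28.2500] = 6.9882; exercise value = 11.0000 > continuation, so V_0 = 11.0000 (exercise)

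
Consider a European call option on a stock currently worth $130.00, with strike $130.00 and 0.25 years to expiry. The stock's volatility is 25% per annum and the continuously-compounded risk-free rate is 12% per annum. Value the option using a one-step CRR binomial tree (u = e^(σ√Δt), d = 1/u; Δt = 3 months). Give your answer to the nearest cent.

$9.92

CRR parameters: u = e^(σ√Δt) = e^(0.25·√0.25) = 1.1331, d = 1/u = 0.8825
Per-period rate: rΔt = 0.12·0.25 = 0.03, so R = e^0.03 = 1.0305
Risk-neutral probability p = (e^0.03 − 0.8825)/(1.1331 − 0.8825) = 0.1480/0.2507 = 0.5903
Terminal stock prices: S_u = 147.3, S_d = 114.7
Terminal payoffs (S − K): max(17.31, 0) = 17.31, max(-15.28, 0) = 0
Node 0 (S = 130): V_0 = e^(−0.03)·[0.5903·17.3093 + 0.4097·0.0000] = 9.9156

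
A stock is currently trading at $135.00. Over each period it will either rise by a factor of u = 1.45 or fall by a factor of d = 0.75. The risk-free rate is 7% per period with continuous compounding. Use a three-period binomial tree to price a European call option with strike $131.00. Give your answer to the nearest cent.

$45.03

Risk-neutral probability p = (e^0.07 − 0.75)/(1.45 − 0.75) = 0.3225/0.7000 = 0.4607
Terminal stock prices: S_uuu = 411.6, S_uud = 212.9, S_udd = 110.1, S_ddd = 56.95
Terminal payoffs (S − K): max(280.6, 0) = 280.6, max(81.88, 0) = 81.88, max(-20.89, 0) = 0, max(-74.05, 0) = 0
Node uu (S = 283.8): V_uu = e^(−0.07)·[0.4607·280.5644 + 0.5393·81.8781] = 161.6939
Node ud (S = 146.8): V_ud = e^(−0.07)·[0.4607·81.8781 + 0.5393·0.0000] = 35.1730
Node dd (S = 75.94): V_dd = e^(−0.07)·[0.4607·0.0000 + 0.5393·0.0000] = 0.0000
Node u (S = 195.8): V_u = e^(−0.07)·[0.4607·161.6939 + 0.5393·35.1730] = 87.1457
Node d (S = 101.2): V_d = e^(−0.07)·[0.4607·35.1730 + 0.5393·0.0000] = 15.1096
Node 0 (S = 135): V_0 = e^(−0.07)·[0.4607·87.1457 + 0.5393·15.1096] = 45.0332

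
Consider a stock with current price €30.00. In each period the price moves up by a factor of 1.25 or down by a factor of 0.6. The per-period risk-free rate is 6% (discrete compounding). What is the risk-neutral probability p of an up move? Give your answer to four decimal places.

Risk-neutral probability p = (1 + 0.06 − 0.6)/(1.25 − 0.6) = 0.4600/0.6500 = 0.7077

p = 0.7077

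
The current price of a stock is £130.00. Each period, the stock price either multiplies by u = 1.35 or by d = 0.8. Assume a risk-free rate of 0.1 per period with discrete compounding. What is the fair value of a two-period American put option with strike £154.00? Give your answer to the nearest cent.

£24.00

Risk-neutral probability p = (1 + 0.1 − 0.8)/(1.35 − 0.8) = 0.3000/0.5500 = 0.5455
Terminal stock prices: S_uu = 236.9, S_ud = 140.4, S_dd = 83.2
Terminal payoffs (K − S): max(-82.93, 0) = 0, max(13.6, 0) = 13.6, max(70.8, 0) = 70.8
Node u (S = 175.5): continuation = 1/1.1·[0.5455·0.0000 + 0.4545·13.6000] = 5.6198; exercise value = 0.0000 ≤ continuation, so V_u = 5.6198
Node d (S = 104): continuation = 1/1.1·[0.5455·13.6000 + 0.4545·70.8000] = 36.0000; exercise value = 50.0000 > continuation, so V_d = 50.0000 (exercise)
Node 0 (S = 130): continuation = 1/1.1·[0.5455·5.6198 + 0.4545·50.0000] = 23.4479; exercise value = 24.0000 > continuation, so V_0 = 24.0000 (exercise)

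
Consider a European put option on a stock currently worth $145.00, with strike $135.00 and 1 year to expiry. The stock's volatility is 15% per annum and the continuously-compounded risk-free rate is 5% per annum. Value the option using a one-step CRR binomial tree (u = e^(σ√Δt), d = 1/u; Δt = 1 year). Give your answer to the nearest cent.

CRR parameters: u = e^(σ√Δt) = e^(0.15·√1) = 1.1618, d = 1/u = 0.8607
Per-period rate: rΔt = 0.05·1 = 0.05, so R = e^0.05 = 1.0513
Risk-neutral probability p = (e^0.05 − 0.8607)/(1.1618 − 0.8607) = 0.1906/0.3011 = 0.6328
Terminal stock prices: S_u = 168.5, S_d = 124.8
Terminal payoffs (K − S): max(-33.47, 0) = 0, max(10.2, 0) = 10.2
Node 0 (S = 145): V_0 = e^(−0.05)·[0.6328·0.0000 + 0.3672·10.1973] = 3.5615

$3.56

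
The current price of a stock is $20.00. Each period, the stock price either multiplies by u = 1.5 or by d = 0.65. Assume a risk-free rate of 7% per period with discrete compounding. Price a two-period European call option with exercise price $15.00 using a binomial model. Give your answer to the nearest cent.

Risk-neutral probability p = (1 + 0.07 − 0.65)/(1.5 − 0.65) = 0.4200/0.8500 = 0.4941
Terminal stock prices: S_uu = 45, S_ud = 19.5, S_dd = 8.45
Terminal payoffs (S − K): max(30, 0) = 30, max(4.5, 0) = 4.5, max(-6.55, 0) = 0
Node u (S = 30): V_u = 1/1.07·[0.4941·30.0000 + 0.5059·4.5000] = 15.9813
Node d (S = 13): V_d = 1/1.07·[0.4941·4.5000 + 0.5059·0.0000] = 2.0781
Node 0 (S = 20): V_0 = 1/1.07·[0.4941·15.9813 + 0.5059·2.0781] = 8.3625

$8.36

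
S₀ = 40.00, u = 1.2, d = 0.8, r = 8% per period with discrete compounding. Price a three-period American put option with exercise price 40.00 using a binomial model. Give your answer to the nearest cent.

Risk-neutral probability p = (1 + 0.08 − 0.8)/(1.2 − 0.8) = 0.2800/0.4000 = 0.7000
Terminal stock prices: S_uuu = 69.12, S_uud = 46.08, S_udd = 30.72, S_ddd = 20.48
Terminal payoffs (K − S): max(-29.12, 0) = 0, max(-6.08, 0) = 0, max(9.28, 0) = 9.28, max(19.52, 0) = 19.52
Node uu (S = 57.6): continuation = 1/1.08·[0.7000·0.0000 + 0.3000·0.0000] = 0.0000; exercise value = 0.0000 ≤ continuation, so V_uu = 0.0000
Node ud (S = 38.4): continuation = 1/1.08·[0.7000·0.0000 + 0.3000·9.2800] = 2.5778; exercise value = 1.6000 ≤ continuation, so V_ud = 2.5778
Node dd (S = 25.6): continuation = 1/1.08·[0.7000·9.2800 + 0.3000·19.5200] = 11.4370; exercise value = 14.4000 > continuation, so V_dd = 14.4000 (exercise)
Node u (S = 48): continuation = 1/1.08·[0.7000·0.0000 + 0.3000·2.5778] = 0.7160; exercise value = 0.0000 ≤ continuation, so V_u = 0.7160
Node d (S = 32): continuation = 1/1.08·[0.7000·2.5778 + 0.3000·14.4000] = 5.6708; exercise value = 8.0000 > continuation, so V_d = 8.0000 (exercise)
Node 0 (S = 40): continuation = 1/1.08·[0.7000·0.7160 + 0.3000·8.0000] = 2.6863; exercise value = 0.0000 ≤ continuation, so V_0 = 2.6863

2.69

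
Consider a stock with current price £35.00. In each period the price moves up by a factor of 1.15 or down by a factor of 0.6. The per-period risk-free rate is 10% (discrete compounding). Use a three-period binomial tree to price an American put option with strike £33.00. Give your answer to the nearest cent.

Risk-neutral probability p = (1 + 0.1 − 0.6)/(1.15 − 0.6) = 0.5000/0.5500 = 0.9091
Terminal stock prices: S_uuu = 53.23, S_uud = 27.77, S_udd = 14.49, S_ddd = 7.56
Terminal payoffs (K − S): max(-20.23, 0) = 0, max(5.228, 0) = 5.228, max(18.51, 0) = 18.51, max(25.44, 0) = 25.44
Node uu (S = 46.29): continuation = 1/1.1·[0.9091·0.0000 + 0.0909·5.2275] = 0.4320; exercise value = 0.0000 ≤ continuation, so V_uu = 0.4320
Node ud (S = 24.15): continuation = 1/1.1·[0.9091·5.2275 + 0.0909·18.5100] = 5.8500; exercise value = 8.8500 > continuation, so V_ud = 8.8500 (exercise)
Node dd (S = 12.6): continuation = 1/1.1·[0.9091·18.5100 + 0.0909·25.4400] = 17.4000; exercise value = 20.4000 > continuation, so V_dd = 20.4000 (exercise)
Node u (S = 40.25): continuation = 1/1.1·[0.9091·0.4320 + 0.0909·8.8500] = 1.0885; exercise value = 0.0000 ≤ continuation, so V_u = 1.0885
Node d (S = 21): continuation = 1/1.1·[0.9091·8.8500 + 0.0909·20.4000] = 9.0000; exercise value = 12.0000 > continuation, so V_d = 12.0000 (exercise)
Node 0 (S = 35): continuation = 1/1.1·[0.9091·1.0885 + 0.0909·12.0000] = 1.8913; exercise value = 0.0000 ≤ continuation, so V_0 = 1.8913

£1.89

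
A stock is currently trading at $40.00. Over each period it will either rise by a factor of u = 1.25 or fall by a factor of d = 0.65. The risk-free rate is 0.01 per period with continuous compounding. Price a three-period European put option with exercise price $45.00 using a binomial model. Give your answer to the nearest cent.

$10.62

Risk-neutral probability p = (e^0.01 − 0.65)/(1.25 − 0.65) = 0.3601/0.6000 = 0.6001
Terminal stock prices: S_uuu = 78.12, S_uud = 40.62, S_udd = 21.13, S_ddd = 10.98
Terminal payoffs (K − S): max(-33.12, 0) = 0, max(4.375, 0) = 4.375, max(23.87, 0) = 23.87, max(34.02, 0) = 34.02
Node uu (S = 62.5): V_uu = e^(−0.01)·[0.6001·0.0000 + 0.3999·4.3750] = 1.7322
Node ud (S = 32.5): V_ud = e^(−0.01)·[0.6001·4.3750 + 0.3999·23.8750] = 12.0522
Node dd (S = 16.9): V_dd = e^(−0.01)·[0.6001·23.8750 + 0.3999·34.0150] = 27.6522
Node u (S = 50): V_u = e^(−0.01)·[0.6001·1.7322 + 0.3999·12.0522] = 5.8011
Node d (S = 26): V_d = e^(−0.01)·[0.6001·12.0522 + 0.3999·27.6522] = 18.1089
Node 0 (S = 40): V_0 = e^(−0.01)·[0.6001·5.8011 + 0.3999·18.1089] = 10.6165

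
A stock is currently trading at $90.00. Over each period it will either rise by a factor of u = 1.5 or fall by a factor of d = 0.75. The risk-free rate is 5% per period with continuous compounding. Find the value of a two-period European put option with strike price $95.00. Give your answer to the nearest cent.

Risk-neutral probability p = (e^0.05 − 0.75)/(1.5 − 0.75) = 0.3013/0.7500 = 0.4017
Terminal stock prices: S_uu = 202.5, S_ud = 101.2, S_dd = 50.62
Terminal payoffs (K − S): max(-107.5, 0) = 0, max(-6.25, 0) = 0, max(44.38, 0) = 44.38
Node u (S = 135): V_u = e^(−0.05)·[0.4017·0.0000 + 0.5983·0.0000] = 0.0000
Node d (S = 67.5): V_d = e^(−0.05)·[0.4017·0.0000 + 0.5983·44.3750] = 25.2549
Node 0 (S = 90): V_0 = e^(−0.05)·[0.4017·0.0000 + 0.5983·25.2549] = 14.3732

$14.37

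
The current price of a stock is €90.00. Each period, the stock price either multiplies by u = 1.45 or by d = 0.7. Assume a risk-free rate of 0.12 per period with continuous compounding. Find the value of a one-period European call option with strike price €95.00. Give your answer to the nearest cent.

Risk-neutral probability p = (e^0.12 − 0.7)/(1.45 − 0.7) = 0.4275/0.7500 = 0.5700
Terminal stock prices: S_u = 130.5, S_d = 63
Terminal payoffs (S − K): max(35.5, 0) = 35.5, max(-32, 0) = 0
Node 0 (S = 90): V_0 = e^(−0.12)·[0.5700·35.5000 + 0.4300·0.0000] = 17.9467

€17.95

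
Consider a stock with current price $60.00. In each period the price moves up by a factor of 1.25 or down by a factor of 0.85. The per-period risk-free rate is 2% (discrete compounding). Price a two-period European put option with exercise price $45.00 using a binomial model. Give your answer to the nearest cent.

$0.52

Risk-neutral probability p = (1 + 0.02 − 0.85)/(1.25 − 0.85) = 0.1700/0.4000 = 0.4250
Terminal stock prices: S_uu = 93.75, S_ud = 63.75, S_dd = 43.35
Terminal payoffs (K − S): max(-48.75, 0) = 0, max(-18.75, 0) = 0, max(1.65, 0) = 1.65
Node u (S = 75): V_u = 1/1.02·[0.4250·0.0000 + 0.5750·0.0000] = 0.0000
Node d (S = 51): V_d = 1/1.02·[0.4250·0.0000 + 0.5750·1.6500] = 0.9301
Node 0 (S = 60): V_0 = 1/1.02·[0.4250·0.0000 + 0.5750·0.9301] = 0.5243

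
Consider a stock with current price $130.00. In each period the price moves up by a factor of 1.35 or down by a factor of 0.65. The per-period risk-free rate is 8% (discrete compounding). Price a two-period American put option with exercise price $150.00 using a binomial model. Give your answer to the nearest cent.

$30.69

Risk-neutral probability p = (1 + 0.08 − 0.65)/(1.35 − 0.65) = 0.4300/0.7000 = 0.6143
Terminal stock prices: S_uu = 236.9, S_ud = 114.1, S_dd = 54.93
Terminal payoffs (K − S): max(-86.93, 0) = 0, max(35.92, 0) = 35.92, max(95.07, 0) = 95.07
Node u (S = 175.5): continuation = 1/1.08·[0.6143·0.0000 + 0.3857·35.9250] = 12.8304; exercise value = 0.0000 ≤ continuation, so V_u = 12.8304
Node d (S = 84.5): continuation = 1/1.08·[0.6143·35.9250 + 0.3857·95.0750] = 54.3889; exercise value = 65.5000 > continuation, so V_d = 65.5000 (exercise)
Node 0 (S = 130): continuation = 1/1.08·[0.6143·12.8304 + 0.3857·65.5000] = 30.6905; exercise value = 20.0000 ≤ continuation, so V_0 = 30.6905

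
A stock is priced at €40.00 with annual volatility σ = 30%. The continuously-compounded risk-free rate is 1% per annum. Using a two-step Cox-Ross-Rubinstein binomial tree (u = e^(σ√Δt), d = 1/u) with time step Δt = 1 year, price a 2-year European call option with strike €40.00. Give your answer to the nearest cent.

CRR parameters: u = e^(σ√Δt) = e^(0.3·√1) = 1.3499, d = 1/u = 0.7408
Per-period rate: rΔt = 0.01·1 = 0.01, so R = e^0.01 = 1.0101
Risk-neutral probability p = (e^0.01 − 0.7408)/(1.3499 − 0.7408) = 0.2692/0.6090 = 0.4421
Terminal stock prices: S_uu = 72.88, S_ud = 40, S_dd = 21.95
Terminal payoffs (S − K): max(32.88, 0) = 32.88, max(0, 0) = 0, max(-18.05, 0) = 0
Node u (S = 53.99): V_u = e^(−0.01)·[0.4421·32.8848 + 0.5579·0.0000] = 14.3924
Node d (S = 29.63): V_d = e^(−0.01)·[0.4421·0.0000 + 0.5579·0.0000] = 0.0000
Node 0 (S = 40): V_0 = e^(−0.01)·[0.4421·14.3924 + 0.5579·0.0000] = 6.2990

€6.30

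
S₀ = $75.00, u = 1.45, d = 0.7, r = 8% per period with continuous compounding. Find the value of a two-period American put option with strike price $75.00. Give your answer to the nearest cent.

Risk-neutral probability p = (e^0.08 − 0.7)/(1.45 − 0.7) = 0.3833/0.7500 = 0.5110
Terminal stock prices: S_uu = 157.7, S_ud = 76.12, S_dd = 36.75
Terminal payoffs (K − S): max(-82.69, 0) = 0, max(-1.125, 0) = 0, max(38.25, 0) = 38.25
Node u (S = 108.8): continuation = e^(−0.08)·[0.5110·0.0000 + 0.4890·0.0000] = 0.0000; exercise value = 0.0000 ≤ continuation, so V_u = 0.0000
Node d (S = 52.5): continuation = e^(−0.08)·[0.5110·0.0000 + 0.4890·38.2500] = 17.2645; exercise value = 22.5000 > continuation, so V_d = 22.5000 (exercise)
Node 0 (S = 75): continuation = e^(−0.08)·[0.5110·0.0000 + 0.4890·22.5000] = 10.1556; exercise value = 0.0000 ≤ continuation, so V_0 = 10.1556

$10.16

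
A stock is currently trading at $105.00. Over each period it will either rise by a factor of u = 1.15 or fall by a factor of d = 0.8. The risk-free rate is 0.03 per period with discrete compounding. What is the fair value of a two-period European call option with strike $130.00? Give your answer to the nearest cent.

$3.61

Risk-neutral probability p = (1 + 0.03 − 0.8)/(1.15 − 0.8) = 0.2300/0.3500 = 0.6571
Terminal stock prices: S_uu = 138.9, S_ud = 96.6, S_dd = 67.2
Terminal payoffs (S − K): max(8.862, 0) = 8.862, max(-33.4, 0) = 0, max(-62.8, 0) = 0
Node u (S = 120.7): V_u = 1/1.03·[0.6571·8.8625 + 0.3429·0.0000] = 5.6543
Node d (S = 84): V_d = 1/1.03·[0.6571·0.0000 + 0.3429·0.0000] = 0.0000
Node 0 (S = 105): V_0 = 1/1.03·[0.6571·5.6543 + 0.3429·0.0000] = 3.6075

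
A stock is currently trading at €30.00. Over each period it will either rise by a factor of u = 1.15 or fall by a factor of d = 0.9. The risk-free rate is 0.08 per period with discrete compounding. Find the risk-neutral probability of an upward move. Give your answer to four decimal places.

Risk-neutral probability p = (1 + 0.08 − 0.9)/(1.15 − 0.9) = 0.1800/0.2500 = 0.7200

p = 0.7200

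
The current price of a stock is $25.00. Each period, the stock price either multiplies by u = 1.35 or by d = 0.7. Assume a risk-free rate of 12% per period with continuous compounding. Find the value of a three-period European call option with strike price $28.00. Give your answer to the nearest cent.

Risk-neutral probability p = (e^0.12 − 0.7)/(1.35 − 0.7) = 0.4275/0.6500 = 0.6577
Terminal stock prices: S_uuu = 61.51, S_uud = 31.89, S_udd = 16.54, S_ddd = 8.575
Terminal payoffs (S − K): max(33.51, 0) = 33.51, max(3.894, 0) = 3.894, max(-11.46, 0) = 0, max(-19.43, 0) = 0
Node uu (S = 45.56): V_uu = e^(−0.12)·[0.6577·33.5094 + 0.3423·3.8938] = 20.7287
Node ud (S = 23.62): V_ud = e^(−0.12)·[0.6577·3.8938 + 0.3423·0.0000] = 2.2713
Node dd (S = 12.25): V_dd = e^(−0.12)·[0.6577·0.0000 + 0.3423·0.0000] = 0.0000
Node u (S = 33.75): V_u = e^(−0.12)·[0.6577·20.7287 + 0.3423·2.2713] = 12.7810
Node d (S = 17.5): V_d = e^(−0.12)·[0.6577·2.2713 + 0.3423·0.0000] = 1.3249
Node 0 (S = 25): V_0 = e^(−0.12)·[0.6577·12.7810 + 0.3423·1.3249] = 7.8576

$7.86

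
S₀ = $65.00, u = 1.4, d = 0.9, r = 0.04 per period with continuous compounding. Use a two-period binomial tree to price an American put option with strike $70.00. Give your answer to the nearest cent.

Risk-neutral probability p = (e^0.04 − 0.9)/(1.4 − 0.9) = 0.1408/0.5000 = 0.2816
Terminal stock prices: S_uu = 127.4, S_ud = 81.9, S_dd = 52.65
Terminal payoffs (K − S): max(-57.4, 0) = 0, max(-11.9, 0) = 0, max(17.35, 0) = 17.35
Node u (S = 91): continuation = e^(−0.04)·[0.2816·0.0000 + 0.7184·0.0000] = 0.0000; exercise value = 0.0000 ≤ continuation, so V_u = 0.0000
Node d (S = 58.5): continuation = e^(−0.04)·[0.2816·0.0000 + 0.7184·17.3500] = 11.9752; exercise value = 11.5000 ≤ continuation, so V_d = 11.9752
Node 0 (S = 65): continuation = e^(−0.04)·[0.2816·0.0000 + 0.7184·11.9752] = 8.2654; exercise value = 5.0000 ≤ continuation, so V_0 = 8.2654

$8.27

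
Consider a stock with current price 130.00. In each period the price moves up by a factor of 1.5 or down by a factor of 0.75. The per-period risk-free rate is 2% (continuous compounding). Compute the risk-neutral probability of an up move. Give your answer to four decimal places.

p = 0.3603

Risk-neutral probability p = (e^0.02 − 0.75)/(1.5 − 0.75) = 0.2702/0.7500 = 0.3603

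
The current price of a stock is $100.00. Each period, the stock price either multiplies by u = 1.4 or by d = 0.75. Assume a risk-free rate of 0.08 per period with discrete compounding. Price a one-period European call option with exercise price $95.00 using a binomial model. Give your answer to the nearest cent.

$21.15

Risk-neutral probability p = (1 + 0.08 − 0.75)/(1.4 − 0.75) = 0.3300/0.6500 = 0.5077
Terminal stock prices: S_u = 140, S_d = 75
Terminal payoffs (S − K): max(45, 0) = 45, max(-20, 0) = 0
Node 0 (S = 100): V_0 = 1/1.08·[0.5077·45.0000 + 0.4923·0.0000] = 21.1538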